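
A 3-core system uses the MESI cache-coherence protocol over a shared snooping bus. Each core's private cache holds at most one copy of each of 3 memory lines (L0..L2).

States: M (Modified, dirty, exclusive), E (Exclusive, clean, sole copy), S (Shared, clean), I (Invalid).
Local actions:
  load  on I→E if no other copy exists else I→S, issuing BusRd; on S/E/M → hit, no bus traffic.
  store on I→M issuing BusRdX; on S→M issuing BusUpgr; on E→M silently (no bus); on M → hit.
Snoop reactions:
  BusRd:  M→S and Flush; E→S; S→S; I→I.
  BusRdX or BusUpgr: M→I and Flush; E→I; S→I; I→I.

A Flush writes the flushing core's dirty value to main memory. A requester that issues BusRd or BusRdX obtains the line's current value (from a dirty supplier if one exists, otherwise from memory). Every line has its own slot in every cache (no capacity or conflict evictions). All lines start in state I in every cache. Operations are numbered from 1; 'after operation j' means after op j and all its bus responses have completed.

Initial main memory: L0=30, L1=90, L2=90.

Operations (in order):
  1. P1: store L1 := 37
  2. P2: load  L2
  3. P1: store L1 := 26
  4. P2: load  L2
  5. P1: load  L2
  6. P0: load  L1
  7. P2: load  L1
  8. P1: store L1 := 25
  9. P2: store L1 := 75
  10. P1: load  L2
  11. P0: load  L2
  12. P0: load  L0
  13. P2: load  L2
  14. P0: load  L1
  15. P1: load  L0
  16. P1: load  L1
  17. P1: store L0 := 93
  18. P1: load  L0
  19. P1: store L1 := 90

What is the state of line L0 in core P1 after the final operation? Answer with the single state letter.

state = M

step 1: P1: store L1 := 37  ⟶  IMI  (L1)  txn=BusRdX  M[L1]=90
step 2: P2: load  L2  ⟶  IIE  (L2)  txn=BusRd  M[L2]=90
step 3: P1: store L1 := 26  ⟶  IMI  (L1)  txn=∅  M[L1]=90
step 4: P2: load  L2  ⟶  IIE  (L2)  txn=∅  M[L2]=90
step 5: P1: load  L2  ⟶  ISS  (L2)  txn=BusRd  M[L2]=90
step 6: P0: load  L1  ⟶  SSI  (L1)  txn=BusRd+Flush  M[L1]=26
step 7: P2: load  L1  ⟶  SSS  (L1)  txn=BusRd  M[L1]=26
step 8: P1: store L1 := 25  ⟶  IMI  (L1)  txn=BusUpgr  M[L1]=26
step 9: P2: store L1 := 75  ⟶  IIM  (L1)  txn=BusRdX+Flush  M[L1]=25
step 10: P1: load  L2  ⟶  ISS  (L2)  txn=∅  M[L2]=90
step 11: P0: load  L2  ⟶  SSS  (L2)  txn=BusRd  M[L2]=90
step 12: P0: load  L0  ⟶  EII  (L0)  txn=BusRd  M[L0]=30
step 13: P2: load  L2  ⟶  SSS  (L2)  txn=∅  M[L2]=90
step 14: P0: load  L1  ⟶  SIS  (L1)  txn=BusRd+Flush  M[L1]=75
step 15: P1: load  L0  ⟶  SSI  (L0)  txn=BusRd  M[L0]=30
step 16: P1: load  L1  ⟶  SSS  (L1)  txn=BusRd  M[L1]=75
step 17: P1: store L0 := 93  ⟶  IMI  (L0)  txn=BusUpgr  M[L0]=30
step 18: P1: load  L0  ⟶  IMI  (L0)  txn=∅  M[L0]=30
step 19: P1: store L1 := 90  ⟶  IMI  (L1)  txn=BusUpgr  M[L1]=75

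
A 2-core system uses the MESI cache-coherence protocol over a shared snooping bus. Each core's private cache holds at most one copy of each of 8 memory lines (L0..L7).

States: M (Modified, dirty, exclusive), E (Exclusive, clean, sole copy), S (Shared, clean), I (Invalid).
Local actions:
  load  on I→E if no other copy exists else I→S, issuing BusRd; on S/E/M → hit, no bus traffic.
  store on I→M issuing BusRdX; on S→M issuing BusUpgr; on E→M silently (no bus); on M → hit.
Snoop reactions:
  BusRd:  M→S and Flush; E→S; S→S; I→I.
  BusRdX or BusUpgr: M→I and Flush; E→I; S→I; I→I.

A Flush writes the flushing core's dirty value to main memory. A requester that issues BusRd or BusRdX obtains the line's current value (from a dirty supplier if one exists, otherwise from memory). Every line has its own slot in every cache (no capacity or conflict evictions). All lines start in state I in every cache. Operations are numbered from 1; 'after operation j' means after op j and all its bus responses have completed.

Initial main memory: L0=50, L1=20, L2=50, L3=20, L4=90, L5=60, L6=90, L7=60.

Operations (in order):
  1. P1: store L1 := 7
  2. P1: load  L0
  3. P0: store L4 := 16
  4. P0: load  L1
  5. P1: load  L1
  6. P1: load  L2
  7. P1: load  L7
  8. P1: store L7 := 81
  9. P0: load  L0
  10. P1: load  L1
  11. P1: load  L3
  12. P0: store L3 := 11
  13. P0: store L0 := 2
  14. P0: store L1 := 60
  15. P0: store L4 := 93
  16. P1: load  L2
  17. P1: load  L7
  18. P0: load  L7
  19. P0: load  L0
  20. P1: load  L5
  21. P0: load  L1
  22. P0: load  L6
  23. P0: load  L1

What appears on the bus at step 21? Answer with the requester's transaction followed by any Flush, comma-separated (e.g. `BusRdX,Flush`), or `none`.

bus = none

1. P1: store L1 := 7  bus=[BusRdX]  L1: P0=I P1=M  mem[L1]=20
2. P1: load  L0  bus=[BusRd]  L0: P0=I P1=E  mem[L0]=50
3. P0: store L4 := 16  bus=[BusRdX]  L4: P0=M P1=I  mem[L4]=90
4. P0: load  L1  bus=[BusRd,Flush]  L1: P0=S P1=S  mem[L1]=7
5. P1: load  L1  bus=[-]  L1: P0=S P1=S  mem[L1]=7
6. P1: load  L2  bus=[BusRd]  L2: P0=I P1=E  mem[L2]=50
7. P1: load  L7  bus=[BusRd]  L7: P0=I P1=E  mem[L7]=60
8. P1: store L7 := 81  bus=[-]  L7: P0=I P1=M  mem[L7]=60
9. P0: load  L0  bus=[BusRd]  L0: P0=S P1=S  mem[L0]=50
10. P1: load  L1  bus=[-]  L1: P0=S P1=S  mem[L1]=7
11. P1: load  L3  bus=[BusRd]  L3: P0=I P1=E  mem[L3]=20
12. P0: store L3 := 11  bus=[BusRdX]  L3: P0=M P1=I  mem[L3]=20
13. P0: store L0 := 2  bus=[BusUpgr]  L0: P0=M P1=I  mem[L0]=50
14. P0: store L1 := 60  bus=[BusUpgr]  L1: P0=M P1=I  mem[L1]=7
15. P0: store L4 := 93  bus=[-]  L4: P0=M P1=I  mem[L4]=90
16. P1: load  L2  bus=[-]  L2: P0=I P1=E  mem[L2]=50
17. P1: load  L7  bus=[-]  L7: P0=I P1=M  mem[L7]=60
18. P0: load  L7  bus=[BusRd,Flush]  L7: P0=S P1=S  mem[L7]=81
19. P0: load  L0  bus=[-]  L0: P0=M P1=I  mem[L0]=50
20. P1: load  L5  bus=[BusRd]  L5: P0=I P1=E  mem[L5]=60
21. P0: load  L1  bus=[-]  L1: P0=M P1=I  mem[L1]=7
22. P0: load  L6  bus=[BusRd]  L6: P0=E P1=I  mem[L6]=90
23. P0: load  L1  bus=[-]  L1: P0=M P1=I  mem[L1]=7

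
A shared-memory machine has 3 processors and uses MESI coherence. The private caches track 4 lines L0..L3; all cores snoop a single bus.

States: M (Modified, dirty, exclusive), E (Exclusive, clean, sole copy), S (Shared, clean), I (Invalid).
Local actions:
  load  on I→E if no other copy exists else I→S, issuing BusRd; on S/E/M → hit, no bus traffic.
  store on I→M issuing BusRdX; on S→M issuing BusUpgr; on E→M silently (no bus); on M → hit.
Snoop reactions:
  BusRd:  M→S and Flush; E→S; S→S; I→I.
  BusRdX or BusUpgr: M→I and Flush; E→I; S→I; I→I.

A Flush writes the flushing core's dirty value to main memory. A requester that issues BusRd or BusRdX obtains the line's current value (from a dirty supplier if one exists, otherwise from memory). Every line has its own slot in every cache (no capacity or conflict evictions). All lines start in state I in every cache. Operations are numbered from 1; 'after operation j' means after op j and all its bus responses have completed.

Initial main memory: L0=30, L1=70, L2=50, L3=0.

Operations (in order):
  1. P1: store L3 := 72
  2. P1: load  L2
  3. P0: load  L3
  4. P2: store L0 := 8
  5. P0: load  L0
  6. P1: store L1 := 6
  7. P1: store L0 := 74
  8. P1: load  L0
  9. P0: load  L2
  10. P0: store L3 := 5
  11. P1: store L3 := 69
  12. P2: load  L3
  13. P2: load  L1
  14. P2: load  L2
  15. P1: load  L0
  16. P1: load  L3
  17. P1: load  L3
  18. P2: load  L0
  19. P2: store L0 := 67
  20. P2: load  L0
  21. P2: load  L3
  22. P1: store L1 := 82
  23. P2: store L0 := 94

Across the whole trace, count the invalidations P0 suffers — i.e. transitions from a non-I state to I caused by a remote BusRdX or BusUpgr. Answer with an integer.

1. P1: store L3 := 72  bus=[BusRdX]  L3: P0=I P1=M P2=I  mem[L3]=0
2. P1: load  L2  bus=[BusRd]  L2: P0=I P1=E P2=I  mem[L2]=50
3. P0: load  L3  bus=[BusRd,Flush]  L3: P0=S P1=S P2=I  mem[L3]=72
4. P2: store L0 := 8  bus=[BusRdX]  L0: P0=I P1=I P2=M  mem[L0]=30
5. P0: load  L0  bus=[BusRd,Flush]  L0: P0=S P1=I P2=S  mem[L0]=8
6. P1: store L1 := 6  bus=[BusRdX]  L1: P0=I P1=M P2=I  mem[L1]=70
7. P1: store L0 := 74  bus=[BusRdX]  L0: P0=I P1=M P2=I  mem[L0]=8
8. P1: load  L0  bus=[-]  L0: P0=I P1=M P2=I  mem[L0]=8
9. P0: load  L2  bus=[BusRd]  L2: P0=S P1=S P2=I  mem[L2]=50
10. P0: store L3 := 5  bus=[BusUpgr]  L3: P0=M P1=I P2=I  mem[L3]=72
11. P1: store L3 := 69  bus=[BusRdX,Flush]  L3: P0=I P1=M P2=I  mem[L3]=5
12. P2: load  L3  bus=[BusRd,Flush]  L3: P0=I P1=S P2=S  mem[L3]=69
13. P2: load  L1  bus=[BusRd,Flush]  L1: P0=I P1=S P2=S  mem[L1]=6
14. P2: load  L2  bus=[BusRd]  L2: P0=S P1=S P2=S  mem[L2]=50
15. P1: load  L0  bus=[-]  L0: P0=I P1=M P2=I  mem[L0]=8
16. P1: load  L3  bus=[-]  L3: P0=I P1=S P2=S  mem[L3]=69
17. P1: load  L3  bus=[-]  L3: P0=I P1=S P2=S  mem[L3]=69
18. P2: load  L0  bus=[BusRd,Flush]  L0: P0=I P1=S P2=S  mem[L0]=74
19. P2: store L0 := 67  bus=[BusUpgr]  L0: P0=I P1=I P2=M  mem[L0]=74
20. P2: load  L0  bus=[-]  L0: P0=I P1=I P2=M  mem[L0]=74
21. P2: load  L3  bus=[-]  L3: P0=I P1=S P2=S  mem[L3]=69
22. P1: store L1 := 82  bus=[BusUpgr]  L1: P0=I P1=M P2=I  mem[L1]=6
23. P2: store L0 := 94  bus=[-]  L0: P0=I P1=I P2=M  mem[L0]=74

invalidations = 2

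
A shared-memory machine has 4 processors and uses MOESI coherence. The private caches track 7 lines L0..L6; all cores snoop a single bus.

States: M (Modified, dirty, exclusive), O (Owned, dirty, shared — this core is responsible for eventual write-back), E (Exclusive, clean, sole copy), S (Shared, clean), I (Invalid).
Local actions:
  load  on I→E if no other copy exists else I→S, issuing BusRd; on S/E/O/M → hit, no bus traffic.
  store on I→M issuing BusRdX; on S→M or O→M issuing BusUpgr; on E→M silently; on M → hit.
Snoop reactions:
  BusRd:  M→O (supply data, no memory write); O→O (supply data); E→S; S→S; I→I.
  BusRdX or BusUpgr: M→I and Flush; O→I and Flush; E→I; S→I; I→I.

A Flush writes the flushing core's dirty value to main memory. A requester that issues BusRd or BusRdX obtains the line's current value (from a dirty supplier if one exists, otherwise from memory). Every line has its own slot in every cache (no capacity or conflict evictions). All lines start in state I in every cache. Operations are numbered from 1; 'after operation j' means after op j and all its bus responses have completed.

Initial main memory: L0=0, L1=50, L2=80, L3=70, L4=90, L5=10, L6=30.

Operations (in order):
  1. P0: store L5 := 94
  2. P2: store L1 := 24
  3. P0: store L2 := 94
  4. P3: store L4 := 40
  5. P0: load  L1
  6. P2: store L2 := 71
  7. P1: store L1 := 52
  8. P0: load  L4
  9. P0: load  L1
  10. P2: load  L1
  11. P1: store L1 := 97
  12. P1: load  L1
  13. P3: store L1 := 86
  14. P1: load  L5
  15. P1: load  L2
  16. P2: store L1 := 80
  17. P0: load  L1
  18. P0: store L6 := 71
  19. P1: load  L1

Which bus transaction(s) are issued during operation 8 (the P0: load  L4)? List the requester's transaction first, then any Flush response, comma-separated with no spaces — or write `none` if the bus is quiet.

step 1: P0: store L5 := 94  ⟶  MIII  (L5)  txn=BusRdX  M[L5]=10
step 2: P2: store L1 := 24  ⟶  IIMI  (L1)  txn=BusRdX  M[L1]=50
step 3: P0: store L2 := 94  ⟶  MIII  (L2)  txn=BusRdX  M[L2]=80
step 4: P3: store L4 := 40  ⟶  IIIM  (L4)  txn=BusRdX  M[L4]=90
step 5: P0: load  L1  ⟶  SIOI  (L1)  txn=BusRd  M[L1]=50
step 6: P2: store L2 := 71  ⟶  IIMI  (L2)  txn=BusRdX+Flush  M[L2]=94
step 7: P1: store L1 := 52  ⟶  IMII  (L1)  txn=BusRdX+Flush  M[L1]=24
step 8: P0: load  L4  ⟶  SIIO  (L4)  txn=BusRd  M[L4]=90
step 9: P0: load  L1  ⟶  SOII  (L1)  txn=BusRd  M[L1]=24
step 10: P2: load  L1  ⟶  SOSI  (L1)  txn=BusRd  M[L1]=24
step 11: P1: store L1 := 97  ⟶  IMII  (L1)  txn=BusUpgr  M[L1]=24
step 12: P1: load  L1  ⟶  IMII  (L1)  txn=∅  M[L1]=24
step 13: P3: store L1 := 86  ⟶  IIIM  (L1)  txn=BusRdX+Flush  M[L1]=97
step 14: P1: load  L5  ⟶  OSII  (L5)  txn=BusRd  M[L5]=10
step 15: P1: load  L2  ⟶  ISOI  (L2)  txn=BusRd  M[L2]=94
step 16: P2: store L1 := 80  ⟶  IIMI  (L1)  txn=BusRdX+Flush  M[L1]=86
step 17: P0: load  L1  ⟶  SIOI  (L1)  txn=BusRd  M[L1]=86
step 18: P0: store L6 := 71  ⟶  MIII  (L6)  txn=BusRdX  M[L6]=30
step 19: P1: load  L1  ⟶  SSOI  (L1)  txn=BusRd  M[L1]=86

bus = BusRd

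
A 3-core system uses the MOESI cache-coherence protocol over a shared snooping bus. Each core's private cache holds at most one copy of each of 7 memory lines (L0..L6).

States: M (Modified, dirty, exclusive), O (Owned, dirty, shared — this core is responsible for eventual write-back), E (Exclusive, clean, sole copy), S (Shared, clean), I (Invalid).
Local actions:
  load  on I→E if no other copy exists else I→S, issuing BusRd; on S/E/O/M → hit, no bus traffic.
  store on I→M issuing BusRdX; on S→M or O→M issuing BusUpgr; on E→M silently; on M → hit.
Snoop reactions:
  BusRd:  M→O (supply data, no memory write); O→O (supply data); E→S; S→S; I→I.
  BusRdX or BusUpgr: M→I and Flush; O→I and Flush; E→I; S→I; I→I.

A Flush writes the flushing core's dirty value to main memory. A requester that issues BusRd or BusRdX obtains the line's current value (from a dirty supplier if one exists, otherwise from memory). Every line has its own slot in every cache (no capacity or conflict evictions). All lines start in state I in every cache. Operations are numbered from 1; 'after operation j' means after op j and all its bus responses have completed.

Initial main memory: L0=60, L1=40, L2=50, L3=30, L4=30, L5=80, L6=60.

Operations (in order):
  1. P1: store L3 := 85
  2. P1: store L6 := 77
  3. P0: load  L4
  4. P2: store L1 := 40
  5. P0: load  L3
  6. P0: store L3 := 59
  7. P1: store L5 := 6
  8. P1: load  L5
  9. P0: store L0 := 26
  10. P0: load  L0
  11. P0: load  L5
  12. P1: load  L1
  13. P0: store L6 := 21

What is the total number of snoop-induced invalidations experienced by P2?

invalidations = 0

[1] P1: store L3 := 85 | P0:I, P1:M(85), P2:I | bus: BusRdX
[2] P1: store L6 := 77 | P0:I, P1:M(77), P2:I | bus: BusRdX
[3] P0: load  L4 | P0:E(30), P1:I, P2:I | bus: BusRd
[4] P2: store L1 := 40 | P0:I, P1:I, P2:M(40) | bus: BusRdX
[5] P0: load  L3 | P0:S(85), P1:O(85), P2:I | bus: BusRd
[6] P0: store L3 := 59 | P0:M(59), P1:I, P2:I | bus: BusUpgr,Flush
[7] P1: store L5 := 6 | P0:I, P1:M(6), P2:I | bus: BusRdX
[8] P1: load  L5 | P0:I, P1:M(6), P2:I | bus: none
[9] P0: store L0 := 26 | P0:M(26), P1:I, P2:I | bus: BusRdX
[10] P0: load  L0 | P0:M(26), P1:I, P2:I | bus: none
[11] P0: load  L5 | P0:S(6), P1:O(6), P2:I | bus: BusRd
[12] P1: load  L1 | P0:I, P1:S(40), P2:O(40) | bus: BusRd
[13] P0: store L6 := 21 | P0:M(21), P1:I, P2:I | bus: BusRdX,Flush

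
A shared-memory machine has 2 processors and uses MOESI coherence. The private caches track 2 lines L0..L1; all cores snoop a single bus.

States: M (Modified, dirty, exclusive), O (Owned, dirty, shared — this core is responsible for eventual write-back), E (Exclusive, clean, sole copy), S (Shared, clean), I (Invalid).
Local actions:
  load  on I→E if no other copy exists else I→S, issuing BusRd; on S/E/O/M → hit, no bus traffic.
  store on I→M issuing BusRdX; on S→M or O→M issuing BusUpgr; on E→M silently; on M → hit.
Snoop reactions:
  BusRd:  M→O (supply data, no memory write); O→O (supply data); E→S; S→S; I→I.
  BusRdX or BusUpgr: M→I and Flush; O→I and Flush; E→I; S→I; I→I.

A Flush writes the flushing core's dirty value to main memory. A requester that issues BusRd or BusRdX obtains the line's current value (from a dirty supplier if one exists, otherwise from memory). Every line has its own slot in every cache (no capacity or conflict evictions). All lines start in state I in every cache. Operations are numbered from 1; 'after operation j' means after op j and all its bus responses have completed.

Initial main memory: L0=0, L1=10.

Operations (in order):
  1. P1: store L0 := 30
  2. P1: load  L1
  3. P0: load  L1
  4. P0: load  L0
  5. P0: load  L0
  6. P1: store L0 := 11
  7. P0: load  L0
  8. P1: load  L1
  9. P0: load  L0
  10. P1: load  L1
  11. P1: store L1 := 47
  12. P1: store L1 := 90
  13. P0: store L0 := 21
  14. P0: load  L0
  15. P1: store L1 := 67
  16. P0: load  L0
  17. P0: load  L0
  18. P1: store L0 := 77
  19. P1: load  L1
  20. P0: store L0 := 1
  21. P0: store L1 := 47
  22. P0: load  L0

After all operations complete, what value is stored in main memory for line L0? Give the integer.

step 1: P1: store L0 := 30  ⟶  IM  (L0)  txn=BusRdX  M[L0]=0
step 2: P1: load  L1  ⟶  IE  (L1)  txn=BusRd  M[L1]=10
step 3: P0: load  L1  ⟶  SS  (L1)  txn=BusRd  M[L1]=10
step 4: P0: load  L0  ⟶  SO  (L0)  txn=BusRd  M[L0]=0
step 5: P0: load  L0  ⟶  SO  (L0)  txn=∅  M[L0]=0
step 6: P1: store L0 := 11  ⟶  IM  (L0)  txn=BusUpgr  M[L0]=0
step 7: P0: load  L0  ⟶  SO  (L0)  txn=BusRd  M[L0]=0
step 8: P1: load  L1  ⟶  SS  (L1)  txn=∅  M[L1]=10
step 9: P0: load  L0  ⟶  SO  (L0)  txn=∅  M[L0]=0
step 10: P1: load  L1  ⟶  SS  (L1)  txn=∅  M[L1]=10
step 11: P1: store L1 := 47  ⟶  IM  (L1)  txn=BusUpgr  M[L1]=10
step 12: P1: store L1 := 90  ⟶  IM  (L1)  txn=∅  M[L1]=10
step 13: P0: store L0 := 21  ⟶  MI  (L0)  txn=BusUpgr+Flush  M[L0]=11
step 14: P0: load  L0  ⟶  MI  (L0)  txn=∅  M[L0]=11
step 15: P1: store L1 := 67  ⟶  IM  (L1)  txn=∅  M[L1]=10
step 16: P0: load  L0  ⟶  MI  (L0)  txn=∅  M[L0]=11
step 17: P0: load  L0  ⟶  MI  (L0)  txn=∅  M[L0]=11
step 18: P1: store L0 := 77  ⟶  IM  (L0)  txn=BusRdX+Flush  M[L0]=21
step 19: P1: load  L1  ⟶  IM  (L1)  txn=∅  M[L1]=10
step 20: P0: store L0 := 1  ⟶  MI  (L0)  txn=BusRdX+Flush  M[L0]=77
step 21: P0: store L1 := 47  ⟶  MI  (L1)  txn=BusRdX+Flush  M[L1]=67
step 22: P0: load  L0  ⟶  MI  (L0)  txn=∅  M[L0]=77

memory[L0] = 77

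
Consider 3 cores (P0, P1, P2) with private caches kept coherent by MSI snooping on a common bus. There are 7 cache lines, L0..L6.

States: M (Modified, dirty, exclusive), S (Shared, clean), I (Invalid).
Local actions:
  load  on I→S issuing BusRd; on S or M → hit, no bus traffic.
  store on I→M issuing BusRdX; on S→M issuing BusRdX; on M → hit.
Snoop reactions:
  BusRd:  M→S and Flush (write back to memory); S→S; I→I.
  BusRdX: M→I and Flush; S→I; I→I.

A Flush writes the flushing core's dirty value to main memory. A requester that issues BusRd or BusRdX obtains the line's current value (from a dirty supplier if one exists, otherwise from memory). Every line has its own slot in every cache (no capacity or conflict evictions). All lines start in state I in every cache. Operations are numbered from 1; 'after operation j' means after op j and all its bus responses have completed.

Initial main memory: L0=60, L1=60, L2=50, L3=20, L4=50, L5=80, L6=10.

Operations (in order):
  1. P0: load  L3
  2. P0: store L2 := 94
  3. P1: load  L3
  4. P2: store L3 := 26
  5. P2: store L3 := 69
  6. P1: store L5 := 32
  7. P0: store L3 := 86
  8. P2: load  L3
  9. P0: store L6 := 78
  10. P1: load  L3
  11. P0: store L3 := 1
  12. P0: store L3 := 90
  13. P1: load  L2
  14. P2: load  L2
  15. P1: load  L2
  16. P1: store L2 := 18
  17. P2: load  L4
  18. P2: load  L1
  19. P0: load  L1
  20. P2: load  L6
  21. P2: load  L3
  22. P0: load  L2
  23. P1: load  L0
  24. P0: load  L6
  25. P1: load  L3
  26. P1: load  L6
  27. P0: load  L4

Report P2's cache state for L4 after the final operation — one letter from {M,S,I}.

state = S

[1] P0: load  L3 | P0:S(20), P1:I, P2:I | bus: BusRd
[2] P0: store L2 := 94 | P0:M(94), P1:I, P2:I | bus: BusRdX
[3] P1: load  L3 | P0:S(20), P1:S(20), P2:I | bus: BusRd
[4] P2: store L3 := 26 | P0:I, P1:I, P2:M(26) | bus: BusRdX
[5] P2: store L3 := 69 | P0:I, P1:I, P2:M(69) | bus: none
[6] P1: store L5 := 32 | P0:I, P1:M(32), P2:I | bus: BusRdX
[7] P0: store L3 := 86 | P0:M(86), P1:I, P2:I | bus: BusRdX,Flush
[8] P2: load  L3 | P0:S(86), P1:I, P2:S(86) | bus: BusRd,Flush
[9] P0: store L6 := 78 | P0:M(78), P1:I, P2:I | bus: BusRdX
[10] P1: load  L3 | P0:S(86), P1:S(86), P2:S(86) | bus: BusRd
[11] P0: store L3 := 1 | P0:M(1), P1:I, P2:I | bus: BusRdX
[12] P0: store L3 := 90 | P0:M(90), P1:I, P2:I | bus: none
[13] P1: load  L2 | P0:S(94), P1:S(94), P2:I | bus: BusRd,Flush
[14] P2: load  L2 | P0:S(94), P1:S(94), P2:S(94) | bus: BusRd
[15] P1: load  L2 | P0:S(94), P1:S(94), P2:S(94) | bus: none
[16] P1: store L2 := 18 | P0:I, P1:M(18), P2:I | bus: BusRdX
[17] P2: load  L4 | P0:I, P1:I, P2:S(50) | bus: BusRd
[18] P2: load  L1 | P0:I, P1:I, P2:S(60) | bus: BusRd
[19] P0: load  L1 | P0:S(60), P1:I, P2:S(60) | bus: BusRd
[20] P2: load  L6 | P0:S(78), P1:I, P2:S(78) | bus: BusRd,Flush
[21] P2: load  L3 | P0:S(90), P1:I, P2:S(90) | bus: BusRd,Flush
[22] P0: load  L2 | P0:S(18), P1:S(18), P2:I | bus: BusRd,Flush
[23] P1: load  L0 | P0:I, P1:S(60), P2:I | bus: BusRd
[24] P0: load  L6 | P0:S(78), P1:I, P2:S(78) | bus: none
[25] P1: load  L3 | P0:S(90), P1:S(90), P2:S(90) | bus: BusRd
[26] P1: load  L6 | P0:S(78), P1:S(78), P2:S(78) | bus: BusRd
[27] P0: load  L4 | P0:S(50), P1:I, P2:S(50) | bus: BusRd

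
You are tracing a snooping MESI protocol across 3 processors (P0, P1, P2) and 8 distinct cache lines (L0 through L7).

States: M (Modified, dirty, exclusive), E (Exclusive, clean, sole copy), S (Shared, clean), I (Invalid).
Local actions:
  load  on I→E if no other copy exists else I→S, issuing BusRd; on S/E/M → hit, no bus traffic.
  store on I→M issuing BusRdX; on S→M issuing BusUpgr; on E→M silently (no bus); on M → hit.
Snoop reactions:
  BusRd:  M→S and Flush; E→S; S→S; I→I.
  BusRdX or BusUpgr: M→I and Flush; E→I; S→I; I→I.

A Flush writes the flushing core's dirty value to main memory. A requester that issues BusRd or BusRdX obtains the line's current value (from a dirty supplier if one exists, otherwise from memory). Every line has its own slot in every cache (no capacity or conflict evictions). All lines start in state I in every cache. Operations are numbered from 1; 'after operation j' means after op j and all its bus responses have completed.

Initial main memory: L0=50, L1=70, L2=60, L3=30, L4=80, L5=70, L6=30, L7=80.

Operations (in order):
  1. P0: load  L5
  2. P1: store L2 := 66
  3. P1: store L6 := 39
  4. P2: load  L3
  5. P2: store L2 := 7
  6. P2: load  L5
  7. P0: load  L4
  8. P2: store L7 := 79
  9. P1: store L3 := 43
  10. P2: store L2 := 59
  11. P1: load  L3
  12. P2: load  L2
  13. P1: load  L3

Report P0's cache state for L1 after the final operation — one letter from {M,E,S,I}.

[1] P0: load  L5 | P0:E(70), P1:I, P2:I | bus: BusRd
[2] P1: store L2 := 66 | P0:I, P1:M(66), P2:I | bus: BusRdX
[3] P1: store L6 := 39 | P0:I, P1:M(39), P2:I | bus: BusRdX
[4] P2: load  L3 | P0:I, P1:I, P2:E(30) | bus: BusRd
[5] P2: store L2 := 7 | P0:I, P1:I, P2:M(7) | bus: BusRdX,Flush
[6] P2: load  L5 | P0:S(70), P1:I, P2:S(70) | bus: BusRd
[7] P0: load  L4 | P0:E(80), P1:I, P2:I | bus: BusRd
[8] P2: store L7 := 79 | P0:I, P1:I, P2:M(79) | bus: BusRdX
[9] P1: store L3 := 43 | P0:I, P1:M(43), P2:I | bus: BusRdX
[10] P2: store L2 := 59 | P0:I, P1:I, P2:M(59) | bus: none
[11] P1: load  L3 | P0:I, P1:M(43), P2:I | bus: none
[12] P2: load  L2 | P0:I, P1:I, P2:M(59) | bus: none
[13] P1: load  L3 | P0:I, P1:M(43), P2:I | bus: none

state = I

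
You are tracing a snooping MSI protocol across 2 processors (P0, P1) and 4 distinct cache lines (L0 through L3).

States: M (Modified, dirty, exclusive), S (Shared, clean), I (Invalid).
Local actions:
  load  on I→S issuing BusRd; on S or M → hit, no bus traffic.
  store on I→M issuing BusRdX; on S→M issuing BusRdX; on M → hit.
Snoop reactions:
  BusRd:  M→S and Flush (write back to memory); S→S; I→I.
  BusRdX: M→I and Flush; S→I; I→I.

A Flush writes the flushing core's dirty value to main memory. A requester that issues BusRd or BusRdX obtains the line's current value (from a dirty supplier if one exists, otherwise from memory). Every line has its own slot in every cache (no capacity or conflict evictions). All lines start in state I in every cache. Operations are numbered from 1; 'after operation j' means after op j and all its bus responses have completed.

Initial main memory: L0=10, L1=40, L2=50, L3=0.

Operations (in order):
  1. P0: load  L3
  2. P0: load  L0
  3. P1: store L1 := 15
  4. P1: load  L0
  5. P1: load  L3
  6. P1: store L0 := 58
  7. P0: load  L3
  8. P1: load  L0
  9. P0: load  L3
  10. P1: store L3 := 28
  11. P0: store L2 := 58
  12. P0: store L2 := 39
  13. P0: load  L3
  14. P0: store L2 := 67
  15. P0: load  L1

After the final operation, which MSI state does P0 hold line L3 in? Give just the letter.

state = S

[1] P0: load  L3 | P0:S(0), P1:I | bus: BusRd
[2] P0: load  L0 | P0:S(10), P1:I | bus: BusRd
[3] P1: store L1 := 15 | P0:I, P1:M(15) | bus: BusRdX
[4] P1: load  L0 | P0:S(10), P1:S(10) | bus: BusRd
[5] P1: load  L3 | P0:S(0), P1:S(0) | bus: BusRd
[6] P1: store L0 := 58 | P0:I, P1:M(58) | bus: BusRdX
[7] P0: load  L3 | P0:S(0), P1:S(0) | bus: none
[8] P1: load  L0 | P0:I, P1:M(58) | bus: none
[9] P0: load  L3 | P0:S(0), P1:S(0) | bus: none
[10] P1: store L3 := 28 | P0:I, P1:M(28) | bus: BusRdX
[11] P0: store L2 := 58 | P0:M(58), P1:I | bus: BusRdX
[12] P0: store L2 := 39 | P0:M(39), P1:I | bus: none
[13] P0: load  L3 | P0:S(28), P1:S(28) | bus: BusRd,Flush
[14] P0: store L2 := 67 | P0:M(67), P1:I | bus: none
[15] P0: load  L1 | P0:S(15), P1:S(15) | bus: BusRd,Flush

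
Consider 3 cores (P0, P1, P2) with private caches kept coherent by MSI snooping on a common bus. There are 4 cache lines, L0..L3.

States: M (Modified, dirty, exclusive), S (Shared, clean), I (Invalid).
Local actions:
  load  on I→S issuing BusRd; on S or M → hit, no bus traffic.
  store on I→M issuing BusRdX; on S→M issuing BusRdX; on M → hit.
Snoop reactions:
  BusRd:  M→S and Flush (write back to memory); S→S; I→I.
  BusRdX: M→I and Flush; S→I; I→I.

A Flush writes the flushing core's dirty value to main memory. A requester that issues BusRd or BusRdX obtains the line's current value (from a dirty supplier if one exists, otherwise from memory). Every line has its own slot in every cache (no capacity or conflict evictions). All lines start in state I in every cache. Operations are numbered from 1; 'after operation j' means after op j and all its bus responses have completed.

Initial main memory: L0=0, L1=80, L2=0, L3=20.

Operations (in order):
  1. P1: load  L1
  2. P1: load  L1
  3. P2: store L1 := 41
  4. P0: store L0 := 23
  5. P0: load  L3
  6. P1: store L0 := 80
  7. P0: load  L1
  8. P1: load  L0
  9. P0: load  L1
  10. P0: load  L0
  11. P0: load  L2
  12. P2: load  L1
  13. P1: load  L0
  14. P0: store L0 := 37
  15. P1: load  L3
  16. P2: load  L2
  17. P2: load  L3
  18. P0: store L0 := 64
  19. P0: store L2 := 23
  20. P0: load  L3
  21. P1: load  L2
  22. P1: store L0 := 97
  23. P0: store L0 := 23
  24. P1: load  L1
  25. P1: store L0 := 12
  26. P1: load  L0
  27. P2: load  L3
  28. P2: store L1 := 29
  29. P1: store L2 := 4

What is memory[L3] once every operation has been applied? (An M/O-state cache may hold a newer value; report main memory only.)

memory[L3] = 20

step 1: P1: load  L1  ⟶  ISI  (L1)  txn=BusRd  M[L1]=80
step 2: P1: load  L1  ⟶  ISI  (L1)  txn=∅  M[L1]=80
step 3: P2: store L1 := 41  ⟶  IIM  (L1)  txn=BusRdX  M[L1]=80
step 4: P0: store L0 := 23  ⟶  MII  (L0)  txn=BusRdX  M[L0]=0
step 5: P0: load  L3  ⟶  SII  (L3)  txn=BusRd  M[L3]=20
step 6: P1: store L0 := 80  ⟶  IMI  (L0)  txn=BusRdX+Flush  M[L0]=23
step 7: P0: load  L1  ⟶  SIS  (L1)  txn=BusRd+Flush  M[L1]=41
step 8: P1: load  L0  ⟶  IMI  (L0)  txn=∅  M[L0]=23
step 9: P0: load  L1  ⟶  SIS  (L1)  txn=∅  M[L1]=41
step 10: P0: load  L0  ⟶  SSI  (L0)  txn=BusRd+Flush  M[L0]=80
step 11: P0: load  L2  ⟶  SII  (L2)  txn=BusRd  M[L2]=0
step 12: P2: load  L1  ⟶  SIS  (L1)  txn=∅  M[L1]=41
step 13: P1: load  L0  ⟶  SSI  (L0)  txn=∅  M[L0]=80
step 14: P0: store L0 := 37  ⟶  MII  (L0)  txn=BusRdX  M[L0]=80
step 15: P1: load  L3  ⟶  SSI  (L3)  txn=BusRd  M[L3]=20
step 16: P2: load  L2  ⟶  SIS  (L2)  txn=BusRd  M[L2]=0
step 17: P2: load  L3  ⟶  SSS  (L3)  txn=BusRd  M[L3]=20
step 18: P0: store L0 := 64  ⟶  MII  (L0)  txn=∅  M[L0]=80
step 19: P0: store L2 := 23  ⟶  MII  (L2)  txn=BusRdX  M[L2]=0
step 20: P0: load  L3  ⟶  SSS  (L3)  txn=∅  M[L3]=20
step 21: P1: load  L2  ⟶  SSI  (L2)  txn=BusRd+Flush  M[L2]=23
step 22: P1: store L0 := 97  ⟶  IMI  (L0)  txn=BusRdX+Flush  M[L0]=64
step 23: P0: store L0 := 23  ⟶  MII  (L0)  txn=BusRdX+Flush  M[L0]=97
step 24: P1: load  L1  ⟶  SSS  (L1)  txn=BusRd  M[L1]=41
step 25: P1: store L0 := 12  ⟶  IMI  (L0)  txn=BusRdX+Flush  M[L0]=23
step 26: P1: load  L0  ⟶  IMI  (L0)  txn=∅  M[L0]=23
step 27: P2: load  L3  ⟶  SSS  (L3)  txn=∅  M[L3]=20
step 28: P2: store L1 := 29  ⟶  IIM  (L1)  txn=BusRdX  M[L1]=41
step 29: P1: store L2 := 4  ⟶  IMI  (L2)  txn=BusRdX  M[L2]=23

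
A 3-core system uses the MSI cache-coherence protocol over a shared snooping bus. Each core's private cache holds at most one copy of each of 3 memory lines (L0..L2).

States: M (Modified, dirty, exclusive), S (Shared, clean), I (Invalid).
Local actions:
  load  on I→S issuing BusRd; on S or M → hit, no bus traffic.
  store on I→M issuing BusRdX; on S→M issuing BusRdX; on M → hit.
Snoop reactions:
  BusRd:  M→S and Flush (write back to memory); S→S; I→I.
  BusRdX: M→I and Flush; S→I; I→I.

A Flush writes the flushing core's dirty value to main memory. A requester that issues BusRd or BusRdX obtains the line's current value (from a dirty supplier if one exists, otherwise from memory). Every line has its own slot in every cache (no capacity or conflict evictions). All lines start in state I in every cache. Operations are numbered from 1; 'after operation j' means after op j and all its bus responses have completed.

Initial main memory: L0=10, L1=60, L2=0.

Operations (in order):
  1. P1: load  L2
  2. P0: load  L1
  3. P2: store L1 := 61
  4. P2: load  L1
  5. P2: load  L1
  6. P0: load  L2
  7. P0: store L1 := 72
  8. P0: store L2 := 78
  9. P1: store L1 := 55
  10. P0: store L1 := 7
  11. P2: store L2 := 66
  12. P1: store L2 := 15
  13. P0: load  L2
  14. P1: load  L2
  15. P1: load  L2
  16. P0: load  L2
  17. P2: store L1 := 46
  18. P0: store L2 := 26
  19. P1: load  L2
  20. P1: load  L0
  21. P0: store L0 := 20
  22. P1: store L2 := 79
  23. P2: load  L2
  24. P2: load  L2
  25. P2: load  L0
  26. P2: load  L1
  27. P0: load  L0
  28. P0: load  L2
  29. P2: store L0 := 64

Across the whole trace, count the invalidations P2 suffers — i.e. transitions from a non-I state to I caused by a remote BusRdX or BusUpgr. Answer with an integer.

invalidations = 2

[1] P1: load  L2 | P0:I, P1:S(0), P2:I | bus: BusRd
[2] P0: load  L1 | P0:S(60), P1:I, P2:I | bus: BusRd
[3] P2: store L1 := 61 | P0:I, P1:I, P2:M(61) | bus: BusRdX
[4] P2: load  L1 | P0:I, P1:I, P2:M(61) | bus: none
[5] P2: load  L1 | P0:I, P1:I, P2:M(61) | bus: none
[6] P0: load  L2 | P0:S(0), P1:S(0), P2:I | bus: BusRd
[7] P0: store L1 := 72 | P0:M(72), P1:I, P2:I | bus: BusRdX,Flush
[8] P0: store L2 := 78 | P0:M(78), P1:I, P2:I | bus: BusRdX
[9] P1: store L1 := 55 | P0:I, P1:M(55), P2:I | bus: BusRdX,Flush
[10] P0: store L1 := 7 | P0:M(7), P1:I, P2:I | bus: BusRdX,Flush
[11] P2: store L2 := 66 | P0:I, P1:I, P2:M(66) | bus: BusRdX,Flush
[12] P1: store L2 := 15 | P0:I, P1:M(15), P2:I | bus: BusRdX,Flush
[13] P0: load  L2 | P0:S(15), P1:S(15), P2:I | bus: BusRd,Flush
[14] P1: load  L2 | P0:S(15), P1:S(15), P2:I | bus: none
[15] P1: load  L2 | P0:S(15), P1:S(15), P2:I | bus: none
[16] P0: load  L2 | P0:S(15), P1:S(15), P2:I | bus: none
[17] P2: store L1 := 46 | P0:I, P1:I, P2:M(46) | bus: BusRdX,Flush
[18] P0: store L2 := 26 | P0:M(26), P1:I, P2:I | bus: BusRdX
[19] P1: load  L2 | P0:S(26), P1:S(26), P2:I | bus: BusRd,Flush
[20] P1: load  L0 | P0:I, P1:S(10), P2:I | bus: BusRd
[21] P0: store L0 := 20 | P0:M(20), P1:I, P2:I | bus: BusRdX
[22] P1: store L2 := 79 | P0:I, P1:M(79), P2:I | bus: BusRdX
[23] P2: load  L2 | P0:I, P1:S(79), P2:S(79) | bus: BusRd,Flush
[24] P2: load  L2 | P0:I, P1:S(79), P2:S(79) | bus: none
[25] P2: load  L0 | P0:S(20), P1:I, P2:S(20) | bus: BusRd,Flush
[26] P2: load  L1 | P0:I, P1:I, P2:M(46) | bus: none
[27] P0: load  L0 | P0:S(20), P1:I, P2:S(20) | bus: none
[28] P0: load  L2 | P0:S(79), P1:S(79), P2:S(79) | bus: BusRd
[29] P2: store L0 := 64 | P0:I, P1:I, P2:M(64) | bus: BusRdX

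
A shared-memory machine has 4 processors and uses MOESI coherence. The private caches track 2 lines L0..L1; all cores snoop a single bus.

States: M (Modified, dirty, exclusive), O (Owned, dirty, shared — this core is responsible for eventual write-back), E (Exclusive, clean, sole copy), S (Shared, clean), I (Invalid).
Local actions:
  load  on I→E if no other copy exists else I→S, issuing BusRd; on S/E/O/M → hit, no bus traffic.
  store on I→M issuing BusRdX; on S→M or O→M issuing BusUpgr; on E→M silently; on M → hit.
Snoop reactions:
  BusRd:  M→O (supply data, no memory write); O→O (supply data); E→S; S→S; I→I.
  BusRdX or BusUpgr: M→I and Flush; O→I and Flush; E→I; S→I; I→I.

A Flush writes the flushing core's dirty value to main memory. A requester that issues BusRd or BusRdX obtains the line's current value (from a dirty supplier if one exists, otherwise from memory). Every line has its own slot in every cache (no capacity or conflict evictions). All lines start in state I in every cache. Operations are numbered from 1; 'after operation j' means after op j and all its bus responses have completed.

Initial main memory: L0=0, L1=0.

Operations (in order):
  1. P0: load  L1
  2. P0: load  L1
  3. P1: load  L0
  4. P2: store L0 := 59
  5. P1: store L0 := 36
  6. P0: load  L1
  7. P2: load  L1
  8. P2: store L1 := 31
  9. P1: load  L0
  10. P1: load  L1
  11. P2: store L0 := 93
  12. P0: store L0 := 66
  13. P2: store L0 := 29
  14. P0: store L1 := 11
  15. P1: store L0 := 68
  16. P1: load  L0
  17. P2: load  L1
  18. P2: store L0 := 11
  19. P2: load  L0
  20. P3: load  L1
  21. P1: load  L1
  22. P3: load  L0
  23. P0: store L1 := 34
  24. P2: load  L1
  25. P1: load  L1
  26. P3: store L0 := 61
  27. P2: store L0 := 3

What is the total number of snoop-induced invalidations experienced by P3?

invalidations = 2

1. P0: load  L1  bus=[BusRd]  L1: P0=E P1=I P2=I P3=I  mem[L1]=0
2. P0: load  L1  bus=[-]  L1: P0=E P1=I P2=I P3=I  mem[L1]=0
3. P1: load  L0  bus=[BusRd]  L0: P0=I P1=E P2=I P3=I  mem[L0]=0
4. P2: store L0 := 59  bus=[BusRdX]  L0: P0=I P1=I P2=M P3=I  mem[L0]=0
5. P1: store L0 := 36  bus=[BusRdX,Flush]  L0: P0=I P1=M P2=I P3=I  mem[L0]=59
6. P0: load  L1  bus=[-]  L1: P0=E P1=I P2=I P3=I  mem[L1]=0
7. P2: load  L1  bus=[BusRd]  L1: P0=S P1=I P2=S P3=I  mem[L1]=0
8. P2: store L1 := 31  bus=[BusUpgr]  L1: P0=I P1=I P2=M P3=I  mem[L1]=0
9. P1: load  L0  bus=[-]  L0: P0=I P1=M P2=I P3=I  mem[L0]=59
10. P1: load  L1  bus=[BusRd]  L1: P0=I P1=S P2=O P3=I  mem[L1]=0
11. P2: store L0 := 93  bus=[BusRdX,Flush]  L0: P0=I P1=I P2=M P3=I  mem[L0]=36
12. P0: store L0 := 66  bus=[BusRdX,Flush]  L0: P0=M P1=I P2=I P3=I  mem[L0]=93
13. P2: store L0 := 29  bus=[BusRdX,Flush]  L0: P0=I P1=I P2=M P3=I  mem[L0]=66
14. P0: store L1 := 11  bus=[BusRdX,Flush]  L1: P0=M P1=I P2=I P3=I  mem[L1]=31
15. P1: store L0 := 68  bus=[BusRdX,Flush]  L0: P0=I P1=M P2=I P3=I  mem[L0]=29
16. P1: load  L0  bus=[-]  L0: P0=I P1=M P2=I P3=I  mem[L0]=29
17. P2: load  L1  bus=[BusRd]  L1: P0=O P1=I P2=S P3=I  mem[L1]=31
18. P2: store L0 := 11  bus=[BusRdX,Flush]  L0: P0=I P1=I P2=M P3=I  mem[L0]=68
19. P2: load  L0  bus=[-]  L0: P0=I P1=I P2=M P3=I  mem[L0]=68
20. P3: load  L1  bus=[BusRd]  L1: P0=O P1=I P2=S P3=S  mem[L1]=31
21. P1: load  L1  bus=[BusRd]  L1: P0=O P1=S P2=S P3=S  mem[L1]=31
22. P3: load  L0  bus=[BusRd]  L0: P0=I P1=I P2=O P3=S  mem[L0]=68
23. P0: store L1 := 34  bus=[BusUpgr]  L1: P0=M P1=I P2=I P3=I  mem[L1]=31
24. P2: load  L1  bus=[BusRd]  L1: P0=O P1=I P2=S P3=I  mem[L1]=31
25. P1: load  L1  bus=[BusRd]  L1: P0=O P1=S P2=S P3=I  mem[L1]=31
26. P3: store L0 := 61  bus=[BusUpgr,Flush]  L0: P0=I P1=I P2=I P3=M  mem[L0]=11
27. P2: store L0 := 3  bus=[BusRdX,Flush]  L0: P0=I P1=I P2=M P3=I  mem[L0]=61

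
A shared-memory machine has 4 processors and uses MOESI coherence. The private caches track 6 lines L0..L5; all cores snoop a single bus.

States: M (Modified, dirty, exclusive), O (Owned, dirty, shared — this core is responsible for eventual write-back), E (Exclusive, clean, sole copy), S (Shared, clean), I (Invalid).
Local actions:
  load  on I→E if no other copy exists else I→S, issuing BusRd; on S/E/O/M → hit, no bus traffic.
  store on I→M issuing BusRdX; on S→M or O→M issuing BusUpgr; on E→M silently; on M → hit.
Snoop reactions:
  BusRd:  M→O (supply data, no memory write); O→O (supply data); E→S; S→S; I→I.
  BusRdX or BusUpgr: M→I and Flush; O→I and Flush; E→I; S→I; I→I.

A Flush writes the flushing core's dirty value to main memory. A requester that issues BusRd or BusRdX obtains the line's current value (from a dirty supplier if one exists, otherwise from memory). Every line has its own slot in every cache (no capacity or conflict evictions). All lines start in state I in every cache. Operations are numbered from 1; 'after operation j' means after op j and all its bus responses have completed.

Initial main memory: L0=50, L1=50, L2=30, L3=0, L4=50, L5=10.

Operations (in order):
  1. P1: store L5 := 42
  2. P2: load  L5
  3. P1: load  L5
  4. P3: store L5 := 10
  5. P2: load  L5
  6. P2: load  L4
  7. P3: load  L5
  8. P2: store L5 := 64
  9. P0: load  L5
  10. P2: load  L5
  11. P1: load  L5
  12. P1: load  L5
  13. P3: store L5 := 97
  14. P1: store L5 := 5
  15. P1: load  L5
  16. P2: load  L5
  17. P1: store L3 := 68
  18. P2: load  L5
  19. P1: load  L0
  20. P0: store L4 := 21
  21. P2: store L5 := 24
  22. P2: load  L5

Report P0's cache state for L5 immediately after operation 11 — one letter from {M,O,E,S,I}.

state = S

  op1 P1: store L5 := 42 → I/M/I/I on L5; bus BusRdX; mem=10
  op2 P2: load  L5 → I/O/S/I on L5; bus BusRd; mem=10
  op3 P1: load  L5 → I/O/S/I on L5; bus (none); mem=10
  op4 P3: store L5 := 10 → I/I/I/M on L5; bus BusRdX Flush; mem=42
  op5 P2: load  L5 → I/I/S/O on L5; bus BusRd; mem=42
  op6 P2: load  L4 → I/I/E/I on L4; bus BusRd; mem=50
  op7 P3: load  L5 → I/I/S/O on L5; bus (none); mem=42
  op8 P2: store L5 := 64 → I/I/M/I on L5; bus BusUpgr Flush; mem=10
  op9 P0: load  L5 → S/I/O/I on L5; bus BusRd; mem=10
  op10 P2: load  L5 → S/I/O/I on L5; bus (none); mem=10
  op11 P1: load  L5 → S/S/O/I on L5; bus BusRd; mem=10
  op12 P1: load  L5 → S/S/O/I on L5; bus (none); mem=10
  op13 P3: store L5 := 97 → I/I/I/M on L5; bus BusRdX Flush; mem=64
  op14 P1: store L5 := 5 → I/M/I/I on L5; bus BusRdX Flush; mem=97
  op15 P1: load  L5 → I/M/I/I on L5; bus (none); mem=97
  op16 P2: load  L5 → I/O/S/I on L5; bus BusRd; mem=97
  op17 P1: store L3 := 68 → I/M/I/I on L3; bus BusRdX; mem=0
  op18 P2: load  L5 → I/O/S/I on L5; bus (none); mem=97
  op19 P1: load  L0 → I/E/I/I on L0; bus BusRd; mem=50
  op20 P0: store L4 := 21 → M/I/I/I on L4; bus BusRdX; mem=50
  op21 P2: store L5 := 24 → I/I/M/I on L5; bus BusUpgr Flush; mem=5
  op22 P2: load  L5 → I/I/M/I on L5; bus (none); mem=5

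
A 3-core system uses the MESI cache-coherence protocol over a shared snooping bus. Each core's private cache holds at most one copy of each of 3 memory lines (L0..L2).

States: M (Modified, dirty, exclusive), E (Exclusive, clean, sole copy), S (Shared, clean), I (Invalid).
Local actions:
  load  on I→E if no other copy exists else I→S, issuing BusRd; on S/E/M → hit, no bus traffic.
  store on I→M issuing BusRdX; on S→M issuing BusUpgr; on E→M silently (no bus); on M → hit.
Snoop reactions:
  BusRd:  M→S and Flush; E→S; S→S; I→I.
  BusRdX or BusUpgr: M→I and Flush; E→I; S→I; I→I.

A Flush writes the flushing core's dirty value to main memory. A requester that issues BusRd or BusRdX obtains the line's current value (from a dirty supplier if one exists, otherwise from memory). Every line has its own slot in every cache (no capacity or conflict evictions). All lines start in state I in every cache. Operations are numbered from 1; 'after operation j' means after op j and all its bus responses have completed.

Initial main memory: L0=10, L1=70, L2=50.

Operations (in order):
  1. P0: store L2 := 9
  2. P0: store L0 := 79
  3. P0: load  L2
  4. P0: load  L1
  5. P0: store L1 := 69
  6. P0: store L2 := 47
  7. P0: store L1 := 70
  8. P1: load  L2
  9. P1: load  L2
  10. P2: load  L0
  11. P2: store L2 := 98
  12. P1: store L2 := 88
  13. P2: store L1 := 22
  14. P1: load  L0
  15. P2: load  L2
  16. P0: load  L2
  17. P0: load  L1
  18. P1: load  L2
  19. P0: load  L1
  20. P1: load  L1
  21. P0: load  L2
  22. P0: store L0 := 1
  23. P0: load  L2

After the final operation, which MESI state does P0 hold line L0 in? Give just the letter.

[1] P0: store L2 := 9 | P0:M(9), P1:I, P2:I | bus: BusRdX
[2] P0: store L0 := 79 | P0:M(79), P1:I, P2:I | bus: BusRdX
[3] P0: load  L2 | P0:M(9), P1:I, P2:I | bus: none
[4] P0: load  L1 | P0:E(70), P1:I, P2:I | bus: BusRd
[5] P0: store L1 := 69 | P0:M(69), P1:I, P2:I | bus: none
[6] P0: store L2 := 47 | P0:M(47), P1:I, P2:I | bus: none
[7] P0: store L1 := 70 | P0:M(70), P1:I, P2:I | bus: none
[8] P1: load  L2 | P0:S(47), P1:S(47), P2:I | bus: BusRd,Flush
[9] P1: load  L2 | P0:S(47), P1:S(47), P2:I | bus: none
[10] P2: load  L0 | P0:S(79), P1:I, P2:S(79) | bus: BusRd,Flush
[11] P2: store L2 := 98 | P0:I, P1:I, P2:M(98) | bus: BusRdX
[12] P1: store L2 := 88 | P0:I, P1:M(88), P2:I | bus: BusRdX,Flush
[13] P2: store L1 := 22 | P0:I, P1:I, P2:M(22) | bus: BusRdX,Flush
[14] P1: load  L0 | P0:S(79), P1:S(79), P2:S(79) | bus: BusRd
[15] P2: load  L2 | P0:I, P1:S(88), P2:S(88) | bus: BusRd,Flush
[16] P0: load  L2 | P0:S(88), P1:S(88), P2:S(88) | bus: BusRd
[17] P0: load  L1 | P0:S(22), P1:I, P2:S(22) | bus: BusRd,Flush
[18] P1: load  L2 | P0:S(88), P1:S(88), P2:S(88) | bus: none
[19] P0: load  L1 | P0:S(22), P1:I, P2:S(22) | bus: none
[20] P1: load  L1 | P0:S(22), P1:S(22), P2:S(22) | bus: BusRd
[21] P0: load  L2 | P0:S(88), P1:S(88), P2:S(88) | bus: none
[22] P0: store L0 := 1 | P0:M(1), P1:I, P2:I | bus: BusUpgr
[23] P0: load  L2 | P0:S(88), P1:S(88), P2:S(88) | bus: none

state = M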